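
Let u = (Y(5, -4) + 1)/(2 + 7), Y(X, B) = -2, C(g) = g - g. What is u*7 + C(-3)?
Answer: -7/9 ≈ -0.77778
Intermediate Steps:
C(g) = 0
u = -1/9 (u = (-2 + 1)/(2 + 7) = -1/9 ≈ -0.11111)
u*7 + C(-3) = -1/9*7 + 0 = -7/9 + 0 = -7/9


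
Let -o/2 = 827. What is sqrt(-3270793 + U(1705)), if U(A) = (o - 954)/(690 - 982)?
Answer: 3*I*sqrt(1936667589)/73 ≈ 1808.5*I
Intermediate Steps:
o = -1654 (o = -2*827 = -1654)
U(A) = 652/73 (U(A) = (-1654 - 954)/(690 - 982) = -2608/(-292) = -2608*(-1/292) = 652/73)
sqrt(-3270793 + U(1705)) = sqrt(-3270793 + 652/73) = sqrt(-238767237/73) = 3*I*sqrt(1936667589)/73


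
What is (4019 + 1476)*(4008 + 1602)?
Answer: 30826950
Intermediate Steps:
(4019 + 1476)*(4008 + 1602) = 5495*5610 = 30826950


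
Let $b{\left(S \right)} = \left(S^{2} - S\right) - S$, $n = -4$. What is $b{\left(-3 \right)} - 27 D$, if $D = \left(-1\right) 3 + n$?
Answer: $204$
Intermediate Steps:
$D = -7$ ($D = \left(-1\right) 3 - 4 = -3 - 4 = -7$)
$b{\left(S \right)} = S^{2} - 2 S$
$b{\left(-3 \right)} - 27 D = - 3 \left(-2 - 3\right) - -189 = \left(-3\right) \left(-5\right) + 189 = 15 + 189 = 204$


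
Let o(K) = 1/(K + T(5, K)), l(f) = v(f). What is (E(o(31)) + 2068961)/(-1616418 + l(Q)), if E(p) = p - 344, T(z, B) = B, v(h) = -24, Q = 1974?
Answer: -128254255/100219404 ≈ -1.2797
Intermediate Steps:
l(f) = -24
o(K) = 1/(2*K) (o(K) = 1/(K + K) = 1/(2*K))
E(p) = -344 + p
(E(o(31)) + 2068961)/(-1616418 + l(Q)) = ((-344 + (½)/31) + 2068961)/(-1616418 - 24) = ((-344 + (½)*(1/31)) + 2068961)/(-1616442) = ((-344 + 1/62) + 2068961)*(-1/1616442) = (-21327/62 + 2068961)*(-1/1616442) = (128254255/62)*(-1/1616442) = -128254255/100219404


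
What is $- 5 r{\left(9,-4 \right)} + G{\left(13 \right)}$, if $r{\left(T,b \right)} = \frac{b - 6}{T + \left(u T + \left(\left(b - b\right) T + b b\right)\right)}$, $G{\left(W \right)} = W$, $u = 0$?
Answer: $15$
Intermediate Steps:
$r{\left(T,b \right)} = \frac{-6 + b}{T + b^{2}}$ ($r{\left(T,b \right)} = \frac{b - 6}{T + \left(0 T + \left(\left(b - b\right) T + b b\right)\right)} = \frac{-6 + b}{T + \left(0 + \left(0 T + b^{2}\right)\right)} = \frac{-6 + b}{T + \left(0 + \left(0 + b^{2}\right)\right)} = \frac{-6 + b}{T + \left(0 + b^{2}\right)} = \frac{-6 + b}{T + b^{2}}$)
$- 5 r{\left(9,-4 \right)} + G{\left(13 \right)} = - 5 \frac{-6 - 4}{9 + \left(-4\right)^{2}} + 13 = - 5 \frac{1}{9 + 16} \left(-10\right) + 13 = - 5 \cdot \frac{1}{25} \left(-10\right) + 13 = \left(-5\right) \left(- \frac{2}{5}\right) + 13 = 2 + 13 = 15$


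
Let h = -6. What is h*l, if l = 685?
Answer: -4110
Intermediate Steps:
h*l = -6*685 = -4110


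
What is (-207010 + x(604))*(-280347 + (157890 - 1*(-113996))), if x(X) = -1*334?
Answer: 1754337584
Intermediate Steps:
x(X) = -334
(-207010 + x(604))*(-280347 + (157890 - 1*(-113996))) = (-207010 - 334)*(-280347 + (157890 - 1*(-113996))) = -207344*(-280347 + (157890 + 113996)) = -207344*(-280347 + 271886) = -207344*(-8461) = 1754337584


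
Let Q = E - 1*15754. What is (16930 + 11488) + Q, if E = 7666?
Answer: 20330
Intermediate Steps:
Q = -8088 (Q = 7666 - 1*15754 = 7666 - 15754 = -8088)
(16930 + 11488) + Q = (16930 + 11488) - 8088 = 28418 - 8088 = 20330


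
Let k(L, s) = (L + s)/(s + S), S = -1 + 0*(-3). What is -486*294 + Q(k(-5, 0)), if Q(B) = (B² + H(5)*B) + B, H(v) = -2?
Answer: -142864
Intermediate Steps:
S = -1 (S = -1 + 0 = -1)
k(L, s) = (L + s)/(-1 + s) (k(L, s) = (L + s)/(s - 1) = (L + s)/(-1 + s))
Q(B) = B² - B (Q(B) = (B² - 2*B) + B = B² - B)
-486*294 + Q(k(-5, 0)) = -486*294 + ((-5 + 0)/(-1 + 0))*(-1 + (-5 + 0)/(-1 + 0)) = -142884 + (-5/(-1))*(-1 - 5/(-1)) = -142884 + (-1*(-5))*(-1 - 1*(-5)) = -142884 + 5*(-1 + 5) = -142884 + 5*4 = -142884 + 20 = -142864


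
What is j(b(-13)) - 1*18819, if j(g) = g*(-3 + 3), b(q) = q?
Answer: -18819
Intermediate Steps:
j(g) = 0 (j(g) = g*0 = 0)
j(b(-13)) - 1*18819 = 0 - 1*18819 = 0 - 18819 = -18819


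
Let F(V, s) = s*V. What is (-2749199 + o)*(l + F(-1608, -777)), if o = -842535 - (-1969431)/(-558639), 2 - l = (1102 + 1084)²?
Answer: 2360413839164378782/186213 ≈ 1.2676e+13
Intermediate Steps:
F(V, s) = V*s
l = -4778594 (l = 2 - (1102 + 1084)² = 2 - 1*2186² = 2 - 1*4778596 = 2 - 4778596 = -4778594)
o = -156891626432/186213 (o = -842535 - (-1969431)*(-1)/558639 = -842535 - 1*656477/186213 = -842535 - 656477/186213 = -156891626432/186213 ≈ -8.4254e+5)
(-2749199 + o)*(l + F(-1608, -777)) = (-2749199 - 156891626432/186213)*(-4778594 - 1608*(-777)) = -668828219819*(-4778594 + 1249416)/186213 = -668828219819/186213*(-3529178) = 2360413839164378782/186213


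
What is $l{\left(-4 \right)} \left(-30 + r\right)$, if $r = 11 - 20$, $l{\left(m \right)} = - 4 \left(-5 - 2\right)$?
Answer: $-1092$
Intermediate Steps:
$l{\left(m \right)} = 28$ ($l{\left(m \right)} = \left(-4\right) \left(-7\right) = 28$)
$r = -9$
$l{\left(-4 \right)} \left(-30 + r\right) = 28 \left(-30 - 9\right) = 28 \left(-39\right) = -1092$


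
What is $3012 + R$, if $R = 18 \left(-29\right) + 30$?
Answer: $2520$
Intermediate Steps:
$R = -492$ ($R = -522 + 30 = -492$)
$3012 + R = 3012 - 492 = 2520$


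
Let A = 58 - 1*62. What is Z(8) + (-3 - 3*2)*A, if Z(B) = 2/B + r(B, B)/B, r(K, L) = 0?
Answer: 145/4 ≈ 36.250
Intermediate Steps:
Z(B) = 2/B (Z(B) = 2/B + 0/B = 2/B + 0 = 2/B)
A = -4 (A = 58 - 62 = -4)
Z(8) + (-3 - 3*2)*A = 2/8 + (-3 - 3*2)*(-4) = 2*(1/8) + (-3 - 1*6)*(-4) = 1/4 + (-3 - 6)*(-4) = 1/4 - 9*(-4) = 1/4 + 36 = 145/4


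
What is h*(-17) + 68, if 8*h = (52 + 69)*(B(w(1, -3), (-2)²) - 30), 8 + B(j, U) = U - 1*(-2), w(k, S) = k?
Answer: 8296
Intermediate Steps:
B(j, U) = -6 + U (B(j, U) = -8 + (U - 1*(-2)) = -8 + (U + 2) = -8 + (2 + U) = -6 + U)
h = -484 (h = ((52 + 69)*((-6 + (-2)²) - 30))/8 = (121*((-6 + 4) - 30))/8 = (121*(-2 - 30))/8 = (121*(-32))/8 = (⅛)*(-3872) = -484)
h*(-17) + 68 = -484*(-17) + 68 = 8228 + 68 = 8296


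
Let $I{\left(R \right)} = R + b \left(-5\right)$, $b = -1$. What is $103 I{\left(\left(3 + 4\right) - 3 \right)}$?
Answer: $927$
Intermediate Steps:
$I{\left(R \right)} = 5 + R$ ($I{\left(R \right)} = R - -5 = R + 5 = 5 + R$)
$103 I{\left(\left(3 + 4\right) - 3 \right)} = 103 \left(5 + \left(\left(3 + 4\right) - 3\right)\right) = 103 \left(5 + \left(7 - 3\right)\right) = 103 \left(5 + 4\right) = 103 \cdot 9 = 927$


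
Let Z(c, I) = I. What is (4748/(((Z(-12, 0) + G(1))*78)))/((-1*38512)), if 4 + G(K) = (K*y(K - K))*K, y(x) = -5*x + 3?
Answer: 1187/750984 ≈ 0.0015806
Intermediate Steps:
y(x) = 3 - 5*x
G(K) = -4 + 3*K**2 (G(K) = -4 + (K*(3 - 5*(K - K)))*K = -4 + (K*(3 - 5*0))*K = -4 + (K*(3 + 0))*K = -4 + (K*3)*K = -4 + (3*K)*K = -4 + 3*K**2)
(4748/(((Z(-12, 0) + G(1))*78)))/((-1*38512)) = (4748/(((0 + (-4 + 3*1**2))*78)))/((-1*38512)) = (4748/(((0 + (-4 + 3*1))*78)))/(-38512) = (4748/(((0 + (-4 + 3))*78)))*(-1/38512) = (4748/(((0 - 1)*78)))*(-1/38512) = (4748/((-1*78)))*(-1/38512) = (4748/(-78))*(-1/38512) = (4748*(-1/78))*(-1/38512) = -2374/39*(-1/38512) = 1187/750984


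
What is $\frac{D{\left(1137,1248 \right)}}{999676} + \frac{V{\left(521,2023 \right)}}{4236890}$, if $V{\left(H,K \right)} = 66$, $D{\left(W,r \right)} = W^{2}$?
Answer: $\frac{2738693013513}{2117758623820} \approx 1.2932$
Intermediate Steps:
$\frac{D{\left(1137,1248 \right)}}{999676} + \frac{V{\left(521,2023 \right)}}{4236890} = \frac{1137^{2}}{999676} + \frac{66}{4236890} = 1292769 \cdot \frac{1}{999676} + 66 \cdot \frac{1}{4236890} = \frac{1292769}{999676} + \frac{33}{2118445} = \frac{2738693013513}{2117758623820}$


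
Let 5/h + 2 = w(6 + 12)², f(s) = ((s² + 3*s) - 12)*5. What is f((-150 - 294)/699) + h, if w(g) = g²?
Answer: -384737836475/5698933486 ≈ -67.510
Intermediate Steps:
f(s) = -60 + 5*s² + 15*s (f(s) = (-12 + s² + 3*s)*5 = -60 + 5*s² + 15*s)
h = 5/104974 (h = 5/(-2 + ((6 + 12)²)²) = 5/(-2 + (18²)²) = 5/(-2 + 324²) = 5/(-2 + 104976) = 5/104974 ≈ 4.7631e-5)
f((-150 - 294)/699) + h = (-60 + 5*((-150 - 294)/699)² + 15*((-150 - 294)/699)) + 5/104974 = (-60 + 5*(-444*1/699)² + 15*(-444*1/699)) + 5/104974 = (-60 + 5*(-148/233)² + 15*(-148/233)) + 5/104974 = (-60 + 5*(21904/54289) - 2220/233) + 5/104974 = (-60 + 109520/54289 - 2220/233) + 5/104974 = -3665080/54289 + 5/104974 = -384737836475/5698933486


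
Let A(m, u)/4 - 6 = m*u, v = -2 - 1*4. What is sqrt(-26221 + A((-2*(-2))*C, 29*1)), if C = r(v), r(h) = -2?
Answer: 5*I*sqrt(1085) ≈ 164.7*I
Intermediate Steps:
v = -6 (v = -2 - 4 = -6)
C = -2
A(m, u) = 24 + 4*m*u (A(m, u) = 24 + 4*(m*u) = 24 + 4*m*u)
sqrt(-26221 + A((-2*(-2))*C, 29*1)) = sqrt(-26221 + (24 + 4*(-2*(-2)*(-2))*(29*1))) = sqrt(-26221 + (24 + 4*(4*(-2))*29)) = sqrt(-26221 + (24 + 4*(-8)*29)) = sqrt(-26221 + (24 - 928)) = sqrt(-26221 - 904) = sqrt(-27125) = 5*I*sqrt(1085)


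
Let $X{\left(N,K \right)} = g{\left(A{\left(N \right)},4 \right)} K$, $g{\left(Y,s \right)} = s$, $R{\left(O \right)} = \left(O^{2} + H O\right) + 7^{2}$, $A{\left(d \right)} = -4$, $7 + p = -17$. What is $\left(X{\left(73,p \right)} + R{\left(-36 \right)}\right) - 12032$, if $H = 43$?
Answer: $-12331$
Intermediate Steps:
$p = -24$ ($p = -7 - 17 = -24$)
$R{\left(O \right)} = 49 + O^{2} + 43 O$ ($R{\left(O \right)} = \left(O^{2} + 43 O\right) + 7^{2} = \left(O^{2} + 43 O\right) + 49 = 49 + O^{2} + 43 O$)
$X{\left(N,K \right)} = 4 K$
$\left(X{\left(73,p \right)} + R{\left(-36 \right)}\right) - 12032 = \left(4 \left(-24\right) + \left(49 + \left(-36\right)^{2} + 43 \left(-36\right)\right)\right) - 12032 = \left(-96 + \left(49 + 1296 - 1548\right)\right) - 12032 = \left(-96 - 203\right) - 12032 = -299 - 12032 = -12331$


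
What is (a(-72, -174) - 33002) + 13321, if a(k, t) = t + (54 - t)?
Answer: -19627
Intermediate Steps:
a(k, t) = 54
(a(-72, -174) - 33002) + 13321 = (54 - 33002) + 13321 = -32948 + 13321 = -19627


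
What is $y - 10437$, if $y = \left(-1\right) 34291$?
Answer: $-44728$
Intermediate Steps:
$y = -34291$
$y - 10437 = -34291 - 10437 = -44728$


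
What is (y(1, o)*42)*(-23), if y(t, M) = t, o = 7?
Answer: -966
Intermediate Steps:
(y(1, o)*42)*(-23) = (1*42)*(-23) = 42*(-23) = -966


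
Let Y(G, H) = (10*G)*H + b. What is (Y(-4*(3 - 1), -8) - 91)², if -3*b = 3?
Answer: 300304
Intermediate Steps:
b = -1 (b = -⅓*3 = -1)
Y(G, H) = -1 + 10*G*H (Y(G, H) = (10*G)*H - 1 = 10*G*H - 1 = -1 + 10*G*H)
(Y(-4*(3 - 1), -8) - 91)² = ((-1 + 10*(-4*(3 - 1))*(-8)) - 91)² = ((-1 + 10*(-4*2)*(-8)) - 91)² = ((-1 + 10*(-8)*(-8)) - 91)² = ((-1 + 640) - 91)² = (639 - 91)² = 548² = 300304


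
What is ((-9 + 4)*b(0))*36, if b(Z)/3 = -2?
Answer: 1080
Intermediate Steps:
b(Z) = -6 (b(Z) = 3*(-2) = -6)
((-9 + 4)*b(0))*36 = ((-9 + 4)*(-6))*36 = -5*(-6)*36 = 30*36 = 1080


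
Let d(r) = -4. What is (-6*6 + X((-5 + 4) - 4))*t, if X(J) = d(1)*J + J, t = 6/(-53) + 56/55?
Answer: -55398/2915 ≈ -19.004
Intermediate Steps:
t = 2638/2915 (t = 6*(-1/53) + 56*(1/55) = -6/53 + 56/55 = 2638/2915 ≈ 0.90497)
X(J) = -3*J (X(J) = -4*J + J = -3*J)
(-6*6 + X((-5 + 4) - 4))*t = (-6*6 - 3*((-5 + 4) - 4))*(2638/2915) = (-36 - 3*(-1 - 4))*(2638/2915) = (-36 - 3*(-5))*(2638/2915) = (-36 + 15)*(2638/2915) = -21*2638/2915 = -55398/2915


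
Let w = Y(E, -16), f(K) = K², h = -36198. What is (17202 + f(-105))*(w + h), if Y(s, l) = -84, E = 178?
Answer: -1024132014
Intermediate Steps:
w = -84
(17202 + f(-105))*(w + h) = (17202 + (-105)²)*(-84 - 36198) = (17202 + 11025)*(-36282) = 28227*(-36282) = -1024132014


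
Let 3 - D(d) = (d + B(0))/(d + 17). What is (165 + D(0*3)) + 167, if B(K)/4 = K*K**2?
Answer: 335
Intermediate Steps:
B(K) = 4*K**3 (B(K) = 4*(K*K**2) = 4*K**3)
D(d) = 3 - d/(17 + d) (D(d) = 3 - (d + 4*0**3)/(d + 17) = 3 - (d + 4*0)/(17 + d) = 3 - (d + 0)/(17 + d) = 3 - d/(17 + d))
(165 + D(0*3)) + 167 = (165 + (51 + 2*(0*3))/(17 + 0*3)) + 167 = (165 + (51 + 2*0)/(17 + 0)) + 167 = (165 + (51 + 0)/17) + 167 = (165 + (1/17)*51) + 167 = (165 + 3) + 167 = 168 + 167 = 335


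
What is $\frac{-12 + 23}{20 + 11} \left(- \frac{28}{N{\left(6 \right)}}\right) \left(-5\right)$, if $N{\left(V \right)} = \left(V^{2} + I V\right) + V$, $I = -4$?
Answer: $\frac{770}{279} \approx 2.7599$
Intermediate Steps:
$N{\left(V \right)} = V^{2} - 3 V$ ($N{\left(V \right)} = \left(V^{2} - 4 V\right) + V = V^{2} - 3 V$)
$\frac{-12 + 23}{20 + 11} \left(- \frac{28}{N{\left(6 \right)}}\right) \left(-5\right) = \frac{-12 + 23}{20 + 11} \left(- \frac{28}{6 \left(-3 + 6\right)}\right) \left(-5\right) = \frac{11}{31} \left(- \frac{28}{6 \cdot 3}\right) \left(-5\right) = 11 \cdot \frac{1}{31} \left(- \frac{28}{18}\right) \left(-5\right) = \frac{11 \left(\left(-28\right) \frac{1}{18}\right)}{31} \left(-5\right) = \frac{11}{31} \left(- \frac{14}{9}\right) \left(-5\right) = \left(- \frac{154}{279}\right) \left(-5\right) = \frac{770}{279}$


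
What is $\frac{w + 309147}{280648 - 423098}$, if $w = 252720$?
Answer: $- \frac{561867}{142450} \approx -3.9443$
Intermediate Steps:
$\frac{w + 309147}{280648 - 423098} = \frac{252720 + 309147}{280648 - 423098} = \frac{561867}{-142450} = 561867 \left(- \frac{1}{142450}\right) = - \frac{561867}{142450}$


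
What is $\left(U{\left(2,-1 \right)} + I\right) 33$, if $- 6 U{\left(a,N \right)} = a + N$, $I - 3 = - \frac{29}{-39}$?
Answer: $\frac{3069}{26} \approx 118.04$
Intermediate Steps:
$I = \frac{146}{39}$ ($I = 3 - \frac{29}{-39} = 3 - - \frac{29}{39} = 3 + \frac{29}{39} = \frac{146}{39} \approx 3.7436$)
$U{\left(a,N \right)} = - \frac{N}{6} - \frac{a}{6}$ ($U{\left(a,N \right)} = - \frac{a + N}{6} = - \frac{N + a}{6} = - \frac{N}{6} - \frac{a}{6}$)
$\left(U{\left(2,-1 \right)} + I\right) 33 = \left(\left(\left(- \frac{1}{6}\right) \left(-1\right) - \frac{1}{3}\right) + \frac{146}{39}\right) 33 = \left(\left(\frac{1}{6} - \frac{1}{3}\right) + \frac{146}{39}\right) 33 = \left(- \frac{1}{6} + \frac{146}{39}\right) 33 = \frac{93}{26} \cdot 33 = \frac{3069}{26}$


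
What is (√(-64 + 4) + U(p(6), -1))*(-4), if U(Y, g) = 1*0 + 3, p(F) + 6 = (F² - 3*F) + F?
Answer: -12 - 8*I*√15 ≈ -12.0 - 30.984*I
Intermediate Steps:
p(F) = -6 + F² - 2*F (p(F) = -6 + ((F² - 3*F) + F) = -6 + (F² - 2*F) = -6 + F² - 2*F)
U(Y, g) = 3 (U(Y, g) = 0 + 3 = 3)
(√(-64 + 4) + U(p(6), -1))*(-4) = (√(-64 + 4) + 3)*(-4) = (√(-60) + 3)*(-4) = (2*I*√15 + 3)*(-4) = (3 + 2*I*√15)*(-4) = -12 - 8*I*√15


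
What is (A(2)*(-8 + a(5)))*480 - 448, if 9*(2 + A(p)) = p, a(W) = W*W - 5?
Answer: -10688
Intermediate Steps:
a(W) = -5 + W² (a(W) = W² - 5 = -5 + W²)
A(p) = -2 + p/9
(A(2)*(-8 + a(5)))*480 - 448 = ((-2 + (⅑)*2)*(-8 + (-5 + 5²)))*480 - 448 = ((-2 + 2/9)*(-8 + (-5 + 25)))*480 - 448 = -16*(-8 + 20)/9*480 - 448 = -16/9*12*480 - 448 = -64/3*480 - 448 = -10240 - 448 = -10688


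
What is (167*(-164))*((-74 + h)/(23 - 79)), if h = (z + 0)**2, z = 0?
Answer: -253339/7 ≈ -36191.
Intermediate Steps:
h = 0 (h = (0 + 0)**2 = 0**2 = 0)
(167*(-164))*((-74 + h)/(23 - 79)) = (167*(-164))*((-74 + 0)/(23 - 79)) = -(-2026712)/(-56) = -(-2026712)*(-1)/56 = -27388*37/28 = -253339/7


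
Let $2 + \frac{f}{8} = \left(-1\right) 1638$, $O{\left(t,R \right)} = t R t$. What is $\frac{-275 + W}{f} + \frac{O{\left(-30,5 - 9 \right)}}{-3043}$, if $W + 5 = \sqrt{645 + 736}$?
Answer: $\frac{1202101}{998104} - \frac{\sqrt{1381}}{13120} \approx 1.2016$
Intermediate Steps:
$W = -5 + \sqrt{1381}$ ($W = -5 + \sqrt{645 + 736} = -5 + \sqrt{1381} \approx 32.162$)
$O{\left(t,R \right)} = R t^{2}$ ($O{\left(t,R \right)} = R t t = R t^{2}$)
$f = -13120$ ($f = -16 + 8 \left(\left(-1\right) 1638\right) = -16 + 8 \left(-1638\right) = -16 - 13104 = -13120$)
$\frac{-275 + W}{f} + \frac{O{\left(-30,5 - 9 \right)}}{-3043} = \frac{-275 - \left(5 - \sqrt{1381}\right)}{-13120} + \frac{\left(5 - 9\right) \left(-30\right)^{2}}{-3043} = \left(-280 + \sqrt{1381}\right) \left(- \frac{1}{13120}\right) + \left(5 - 9\right) 900 \left(- \frac{1}{3043}\right) = \left(\frac{7}{328} - \frac{\sqrt{1381}}{13120}\right) + \left(-4\right) 900 \left(- \frac{1}{3043}\right) = \left(\frac{7}{328} - \frac{\sqrt{1381}}{13120}\right) - - \frac{3600}{3043} = \left(\frac{7}{328} - \frac{\sqrt{1381}}{13120}\right) + \frac{3600}{3043} = \frac{1202101}{998104} - \frac{\sqrt{1381}}{13120}$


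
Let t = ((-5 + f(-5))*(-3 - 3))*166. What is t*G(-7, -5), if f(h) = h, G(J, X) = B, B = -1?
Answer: -9960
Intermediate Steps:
G(J, X) = -1
t = 9960 (t = ((-5 - 5)*(-3 - 3))*166 = -10*(-6)*166 = 60*166 = 9960)
t*G(-7, -5) = 9960*(-1) = -9960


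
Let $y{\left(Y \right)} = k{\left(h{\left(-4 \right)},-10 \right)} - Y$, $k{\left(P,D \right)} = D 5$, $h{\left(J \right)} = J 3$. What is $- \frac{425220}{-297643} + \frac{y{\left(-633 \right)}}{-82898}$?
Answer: $\frac{35076361691}{24674009414} \approx 1.4216$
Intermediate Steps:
$h{\left(J \right)} = 3 J$
$k{\left(P,D \right)} = 5 D$
$y{\left(Y \right)} = -50 - Y$ ($y{\left(Y \right)} = 5 \left(-10\right) - Y = -50 - Y$)
$- \frac{425220}{-297643} + \frac{y{\left(-633 \right)}}{-82898} = - \frac{425220}{-297643} + \frac{-50 - -633}{-82898} = \left(-425220\right) \left(- \frac{1}{297643}\right) + \left(-50 + 633\right) \left(- \frac{1}{82898}\right) = \frac{425220}{297643} + 583 \left(- \frac{1}{82898}\right) = \frac{425220}{297643} - \frac{583}{82898} = \frac{35076361691}{24674009414}$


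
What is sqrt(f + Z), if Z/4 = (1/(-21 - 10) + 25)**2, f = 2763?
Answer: 3*sqrt(561283)/31 ≈ 72.502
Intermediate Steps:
Z = 2396304/961 (Z = 4*(1/(-21 - 10) + 25)**2 = 4*(1/(-31) + 25)**2 = 4*(-1/31 + 25)**2 = 4*(774/31)**2 = 4*(599076/961) = 2396304/961 ≈ 2493.6)
sqrt(f + Z) = sqrt(2763 + 2396304/961) = sqrt(5051547/961) = 3*sqrt(561283)/31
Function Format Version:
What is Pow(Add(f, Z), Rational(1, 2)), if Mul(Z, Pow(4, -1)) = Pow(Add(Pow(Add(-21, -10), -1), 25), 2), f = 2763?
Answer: Mul(Rational(3, 31), Pow(561283, Rational(1, 2))) ≈ 72.502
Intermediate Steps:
Z = Rational(2396304, 961) (Z = Mul(4, Pow(Add(Pow(Add(-21, -10), -1), 25), 2)) = Mul(4, Pow(Add(Pow(-31, -1), 25), 2)) = Mul(4, Pow(Add(Rational(-1, 31), 25), 2)) = Mul(4, Pow(Rational(774, 31), 2)) = Mul(4, Rational(599076, 961)) = Rational(2396304, 961) ≈ 2493.6)
Pow(Add(f, Z), Rational(1, 2)) = Pow(Add(2763, Rational(2396304, 961)), Rational(1, 2)) = Pow(Rational(5051547, 961), Rational(1, 2)) = Mul(Rational(3, 31), Pow(561283, Rational(1, 2)))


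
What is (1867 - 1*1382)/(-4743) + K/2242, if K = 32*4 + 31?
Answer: -333233/10633806 ≈ -0.031337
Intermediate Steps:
K = 159 (K = 128 + 31 = 159)
(1867 - 1*1382)/(-4743) + K/2242 = (1867 - 1*1382)/(-4743) + 159/2242 = (1867 - 1382)*(-1/4743) + 159*(1/2242) = 485*(-1/4743) + 159/2242 = -485/4743 + 159/2242 = -333233/10633806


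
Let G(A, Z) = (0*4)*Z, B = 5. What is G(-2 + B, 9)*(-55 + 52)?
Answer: 0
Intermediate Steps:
G(A, Z) = 0 (G(A, Z) = 0*Z = 0)
G(-2 + B, 9)*(-55 + 52) = 0*(-55 + 52) = 0*(-3) = 0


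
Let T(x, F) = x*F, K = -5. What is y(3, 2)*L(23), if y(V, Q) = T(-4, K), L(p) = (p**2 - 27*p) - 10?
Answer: -2040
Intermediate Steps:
T(x, F) = F*x
L(p) = -10 + p**2 - 27*p
y(V, Q) = 20 (y(V, Q) = -5*(-4) = 20)
y(3, 2)*L(23) = 20*(-10 + 23**2 - 27*23) = 20*(-10 + 529 - 621) = 20*(-102) = -2040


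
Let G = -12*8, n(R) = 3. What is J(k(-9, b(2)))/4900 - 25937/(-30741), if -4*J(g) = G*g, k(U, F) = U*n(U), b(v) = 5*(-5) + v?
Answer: 26792783/37657725 ≈ 0.71148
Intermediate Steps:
b(v) = -25 + v
G = -96
k(U, F) = 3*U (k(U, F) = U*3 = 3*U)
J(g) = 24*g (J(g) = -(-24)*g = 24*g)
J(k(-9, b(2)))/4900 - 25937/(-30741) = (24*(3*(-9)))/4900 - 25937/(-30741) = (24*(-27))*(1/4900) - 25937*(-1/30741) = -648*1/4900 + 25937/30741 = -162/1225 + 25937/30741 = 26792783/37657725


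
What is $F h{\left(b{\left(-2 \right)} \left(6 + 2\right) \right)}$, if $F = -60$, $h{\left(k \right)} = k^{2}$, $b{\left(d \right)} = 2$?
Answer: $-15360$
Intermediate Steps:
$F h{\left(b{\left(-2 \right)} \left(6 + 2\right) \right)} = - 60 \left(2 \left(6 + 2\right)\right)^{2} = - 60 \left(2 \cdot 8\right)^{2} = - 60 \cdot 16^{2} = \left(-60\right) 256 = -15360$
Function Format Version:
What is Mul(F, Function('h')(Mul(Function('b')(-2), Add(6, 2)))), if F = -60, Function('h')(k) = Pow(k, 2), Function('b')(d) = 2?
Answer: -15360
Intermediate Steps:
Mul(F, Function('h')(Mul(Function('b')(-2), Add(6, 2)))) = Mul(-60, Pow(Mul(2, Add(6, 2)), 2)) = Mul(-60, Pow(Mul(2, 8), 2)) = Mul(-60, Pow(16, 2)) = Mul(-60, 256) = -15360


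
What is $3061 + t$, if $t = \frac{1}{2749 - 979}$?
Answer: $\frac{5417971}{1770} \approx 3061.0$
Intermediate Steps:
$t = \frac{1}{1770} \approx 0.00056497$
$3061 + t = 3061 + \frac{1}{1770} = \frac{5417971}{1770}$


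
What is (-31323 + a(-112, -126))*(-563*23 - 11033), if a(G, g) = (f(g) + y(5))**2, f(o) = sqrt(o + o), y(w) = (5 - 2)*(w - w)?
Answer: 757231650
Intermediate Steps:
y(w) = 0 (y(w) = 3*0 = 0)
f(o) = sqrt(2)*sqrt(o) (f(o) = sqrt(2*o) = sqrt(2)*sqrt(o))
a(G, g) = 2*g (a(G, g) = (sqrt(2)*sqrt(g) + 0)**2 = (sqrt(2)*sqrt(g))**2 = 2*g)
(-31323 + a(-112, -126))*(-563*23 - 11033) = (-31323 + 2*(-126))*(-563*23 - 11033) = (-31323 - 252)*(-12949 - 11033) = -31575*(-23982) = 757231650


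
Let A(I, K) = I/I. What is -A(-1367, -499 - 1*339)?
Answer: -1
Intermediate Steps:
A(I, K) = 1
-A(-1367, -499 - 1*339) = -1*1 = -1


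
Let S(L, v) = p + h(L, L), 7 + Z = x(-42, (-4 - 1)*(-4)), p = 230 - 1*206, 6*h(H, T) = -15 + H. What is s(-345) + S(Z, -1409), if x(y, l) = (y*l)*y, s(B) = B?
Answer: 16666/3 ≈ 5555.3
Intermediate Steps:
h(H, T) = -5/2 + H/6 (h(H, T) = (-15 + H)/6 = -5/2 + H/6)
x(y, l) = l*y² (x(y, l) = (l*y)*y = l*y²)
p = 24 (p = 230 - 206 = 24)
Z = 35273 (Z = -7 + ((-4 - 1)*(-4))*(-42)² = -7 - 5*(-4)*1764 = -7 + 20*1764 = -7 + 35280 = 35273)
S(L, v) = 43/2 + L/6 (S(L, v) = 24 + (-5/2 + L/6) = 43/2 + L/6)
s(-345) + S(Z, -1409) = -345 + (43/2 + (⅙)*35273) = -345 + (43/2 + 35273/6) = -345 + 17701/3 = 16666/3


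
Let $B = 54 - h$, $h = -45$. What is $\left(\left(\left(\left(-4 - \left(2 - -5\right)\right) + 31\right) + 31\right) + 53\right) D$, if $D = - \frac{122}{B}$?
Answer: $- \frac{12688}{99} \approx -128.16$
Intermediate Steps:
$B = 99$ ($B = 54 - -45 = 54 + 45 = 99$)
$D = - \frac{122}{99} \approx -1.2323$
$\left(\left(\left(\left(-4 - \left(2 - -5\right)\right) + 31\right) + 31\right) + 53\right) D = \left(\left(\left(\left(-4 - \left(2 - -5\right)\right) + 31\right) + 31\right) + 53\right) \left(- \frac{122}{99}\right) = \left(\left(\left(\left(-4 - \left(2 + 5\right)\right) + 31\right) + 31\right) + 53\right) \left(- \frac{122}{99}\right) = \left(\left(\left(\left(-4 - 7\right) + 31\right) + 31\right) + 53\right) \left(- \frac{122}{99}\right) = \left(\left(\left(-11 + 31\right) + 31\right) + 53\right) \left(- \frac{122}{99}\right) = \left(\left(20 + 31\right) + 53\right) \left(- \frac{122}{99}\right) = \left(51 + 53\right) \left(- \frac{122}{99}\right) = 104 \left(- \frac{122}{99}\right) = - \frac{12688}{99}$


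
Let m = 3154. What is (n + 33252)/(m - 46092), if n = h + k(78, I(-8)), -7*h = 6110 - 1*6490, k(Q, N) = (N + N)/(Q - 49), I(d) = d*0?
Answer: -116572/150283 ≈ -0.77568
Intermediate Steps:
I(d) = 0
k(Q, N) = 2*N/(-49 + Q) (k(Q, N) = (2*N)/(-49 + Q) = 2*N/(-49 + Q))
h = 380/7 (h = -(6110 - 1*6490)/7 = -(6110 - 6490)/7 = -⅐*(-380) = 380/7 ≈ 54.286)
n = 380/7 (n = 380/7 + 2*0/(-49 + 78) = 380/7 + 2*0/29 = 380/7 + 2*0*(1/29) = 380/7 + 0 = 380/7 ≈ 54.286)
(n + 33252)/(m - 46092) = (380/7 + 33252)/(3154 - 46092) = (233144/7)/(-42938) = (233144/7)*(-1/42938) = -116572/150283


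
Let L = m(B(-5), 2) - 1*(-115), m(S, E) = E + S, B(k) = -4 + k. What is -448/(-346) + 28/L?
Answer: 7259/4671 ≈ 1.5541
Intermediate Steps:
L = 108 (L = (2 + (-4 - 5)) - 1*(-115) = (2 - 9) + 115 = -7 + 115 = 108)
-448/(-346) + 28/L = -448/(-346) + 28/108 = -448*(-1/346) + 28*(1/108) = 224/173 + 7/27 = 7259/4671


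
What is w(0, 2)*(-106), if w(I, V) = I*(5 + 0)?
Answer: 0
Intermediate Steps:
w(I, V) = 5*I (w(I, V) = I*5 = 5*I)
w(0, 2)*(-106) = (5*0)*(-106) = 0*(-106) = 0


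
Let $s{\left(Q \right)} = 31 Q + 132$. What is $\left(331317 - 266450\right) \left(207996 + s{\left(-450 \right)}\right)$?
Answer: $12595744326$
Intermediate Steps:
$s{\left(Q \right)} = 132 + 31 Q$
$\left(331317 - 266450\right) \left(207996 + s{\left(-450 \right)}\right) = \left(331317 - 266450\right) \left(207996 + \left(132 + 31 \left(-450\right)\right)\right) = 64867 \left(207996 + \left(132 - 13950\right)\right) = 64867 \left(207996 - 13818\right) = 64867 \cdot 194178 = 12595744326$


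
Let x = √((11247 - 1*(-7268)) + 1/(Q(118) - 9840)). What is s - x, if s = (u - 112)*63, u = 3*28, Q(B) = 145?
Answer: -1764 - 2*√435070212045/9695 ≈ -1900.1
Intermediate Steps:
u = 84
s = -1764 (s = (84 - 112)*63 = -28*63 = -1764)
x = 2*√435070212045/9695 (x = √((11247 - 1*(-7268)) + 1/(145 - 9840)) = √((11247 + 7268) + 1/(-9695)) = √(18515 - 1/9695) = √(179502924/9695) = 2*√435070212045/9695 ≈ 136.07)
s - x = -1764 - 2*√435070212045/9695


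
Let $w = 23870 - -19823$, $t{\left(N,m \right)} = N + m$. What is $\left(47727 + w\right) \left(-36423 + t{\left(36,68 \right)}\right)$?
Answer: $-3320282980$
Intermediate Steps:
$w = 43693$ ($w = 23870 + 19823 = 43693$)
$\left(47727 + w\right) \left(-36423 + t{\left(36,68 \right)}\right) = \left(47727 + 43693\right) \left(-36423 + \left(36 + 68\right)\right) = 91420 \left(-36423 + 104\right) = 91420 \left(-36319\right) = -3320282980$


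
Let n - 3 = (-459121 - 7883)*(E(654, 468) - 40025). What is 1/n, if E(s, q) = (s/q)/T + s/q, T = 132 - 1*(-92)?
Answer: 1456/27214357470543 ≈ 5.3501e-11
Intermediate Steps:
T = 224 (T = 132 + 92 = 224)
E(s, q) = 225*s/(224*q) (E(s, q) = (s/q)/224 + s/q = (s/q)*(1/224) + s/q = s/(224*q) + s/q = 225*s/(224*q))
n = 27214357470543/1456 (n = 3 + (-459121 - 7883)*((225/224)*654/468 - 40025) = 3 - 467004*((225/224)*654*(1/468) - 40025) = 3 - 467004*(8175/5824 - 40025) = 3 - 467004*(-233097425/5824) = 3 + 27214357466175/1456 = 27214357470543/1456 ≈ 1.8691e+10)
1/n = 1/(27214357470543/1456) = 1456/27214357470543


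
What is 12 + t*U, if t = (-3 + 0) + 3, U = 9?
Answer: 12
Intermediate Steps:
t = 0 (t = -3 + 3 = 0)
12 + t*U = 12 + 0*9 = 12 + 0 = 12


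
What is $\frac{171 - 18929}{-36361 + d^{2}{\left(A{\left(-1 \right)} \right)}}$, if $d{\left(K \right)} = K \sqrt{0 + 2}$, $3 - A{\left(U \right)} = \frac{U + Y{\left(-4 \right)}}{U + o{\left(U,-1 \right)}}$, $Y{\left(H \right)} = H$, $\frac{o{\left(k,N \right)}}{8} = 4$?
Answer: $\frac{18026438}{34923713} \approx 0.51617$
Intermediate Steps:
$o{\left(k,N \right)} = 32$ ($o{\left(k,N \right)} = 8 \cdot 4 = 32$)
$A{\left(U \right)} = 3 - \frac{-4 + U}{32 + U}$ ($A{\left(U \right)} = 3 - \frac{U - 4}{U + 32} = 3 - \frac{-4 + U}{32 + U}$)
$d{\left(K \right)} = K \sqrt{2}$
$\frac{171 - 18929}{-36361 + d^{2}{\left(A{\left(-1 \right)} \right)}} = \frac{171 - 18929}{-36361 + \left(\frac{2 \left(50 - 1\right)}{32 - 1} \sqrt{2}\right)^{2}} = - \frac{18758}{-36361 + \left(2 \cdot \frac{1}{31} \cdot 49 \sqrt{2}\right)^{2}} = - \frac{18758}{-36361 + \left(\frac{98 \sqrt{2}}{31}\right)^{2}} = - \frac{18758}{-36361 + \frac{19208}{961}} = - \frac{18758}{- \frac{34923713}{961}} = \left(-18758\right) \left(- \frac{961}{34923713}\right) = \frac{18026438}{34923713}$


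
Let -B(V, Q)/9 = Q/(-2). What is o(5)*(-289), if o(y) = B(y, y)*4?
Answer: -26010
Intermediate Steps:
B(V, Q) = 9*Q/2 (B(V, Q) = -9*Q/(-2) = -9*Q*(-1)/2 = -(-9)*Q/2 = 9*Q/2)
o(y) = 18*y (o(y) = (9*y/2)*4 = 18*y)
o(5)*(-289) = (18*5)*(-289) = 90*(-289) = -26010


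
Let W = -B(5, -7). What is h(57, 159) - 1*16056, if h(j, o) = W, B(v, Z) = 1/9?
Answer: -144505/9 ≈ -16056.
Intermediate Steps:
B(v, Z) = ⅑
W = -⅑ (W = -1*⅑ = -⅑ ≈ -0.11111)
h(j, o) = -⅑
h(57, 159) - 1*16056 = -⅑ - 1*16056 = -⅑ - 16056 = -144505/9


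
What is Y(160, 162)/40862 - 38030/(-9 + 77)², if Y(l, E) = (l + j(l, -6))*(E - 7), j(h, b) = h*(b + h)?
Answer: 4055168535/47236472 ≈ 85.848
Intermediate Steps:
Y(l, E) = (-7 + E)*(l + l*(-6 + l)) (Y(l, E) = (l + l*(-6 + l))*(E - 7) = (l + l*(-6 + l))*(-7 + E) = (-7 + E)*(l + l*(-6 + l)))
Y(160, 162)/40862 - 38030/(-9 + 77)² = (160*(35 + 162 - 7*160 + 162*(-6 + 160)))/40862 - 38030/(-9 + 77)² = (160*(35 + 162 - 1120 + 162*154))*(1/40862) - 38030/(68²) = (160*(35 + 162 - 1120 + 24948))*(1/40862) - 38030/4624 = (160*24025)*(1/40862) - 38030*1/4624 = 3844000*(1/40862) - 19015/2312 = 1922000/20431 - 19015/2312 = 4055168535/47236472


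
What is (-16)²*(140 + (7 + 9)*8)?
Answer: 68608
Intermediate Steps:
(-16)²*(140 + (7 + 9)*8) = 256*(140 + 16*8) = 256*(140 + 128) = 256*268 = 68608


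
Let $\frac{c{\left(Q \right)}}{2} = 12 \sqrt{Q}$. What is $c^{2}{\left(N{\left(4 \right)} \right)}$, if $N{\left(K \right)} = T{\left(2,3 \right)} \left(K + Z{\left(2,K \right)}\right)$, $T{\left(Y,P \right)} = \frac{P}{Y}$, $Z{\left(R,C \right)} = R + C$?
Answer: $8640$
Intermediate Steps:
$Z{\left(R,C \right)} = C + R$
$N{\left(K \right)} = 3 + 3 K$ ($N{\left(K \right)} = \frac{3}{2} \left(K + \left(K + 2\right)\right) = 3 \cdot \frac{1}{2} \left(K + \left(2 + K\right)\right) = \frac{3 \left(2 + 2 K\right)}{2} = 3 + 3 K$)
$c{\left(Q \right)} = 24 \sqrt{Q}$ ($c{\left(Q \right)} = 2 \cdot 12 \sqrt{Q} = 24 \sqrt{Q}$)
$c^{2}{\left(N{\left(4 \right)} \right)} = \left(24 \sqrt{3 + 3 \cdot 4}\right)^{2} = \left(24 \sqrt{3 + 12}\right)^{2} = \left(24 \sqrt{15}\right)^{2} = 8640$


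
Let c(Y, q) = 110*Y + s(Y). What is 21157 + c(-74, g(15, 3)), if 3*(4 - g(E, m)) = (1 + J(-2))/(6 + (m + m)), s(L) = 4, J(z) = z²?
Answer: 13021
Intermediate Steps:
g(E, m) = 4 - 5/(3*(6 + 2*m)) (g(E, m) = 4 - (1 + (-2)²)/(3*(6 + (m + m))) = 4 - (1 + 4)/(3*(6 + 2*m)) = 4 - 5/(3*(6 + 2*m)))
c(Y, q) = 4 + 110*Y (c(Y, q) = 110*Y + 4 = 4 + 110*Y)
21157 + c(-74, g(15, 3)) = 21157 + (4 + 110*(-74)) = 21157 + (4 - 8140) = 21157 - 8136 = 13021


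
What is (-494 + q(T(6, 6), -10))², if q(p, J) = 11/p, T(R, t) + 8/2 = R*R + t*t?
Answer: 1127683561/4624 ≈ 2.4388e+5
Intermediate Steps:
T(R, t) = -4 + R² + t² (T(R, t) = -4 + (R*R + t*t) = -4 + (R² + t²) = -4 + R² + t²)
(-494 + q(T(6, 6), -10))² = (-494 + 11/(-4 + 6² + 6²))² = (-494 + 11/(-4 + 36 + 36))² = (-494 + 11/68)² = (-33581/68)² = 1127683561/4624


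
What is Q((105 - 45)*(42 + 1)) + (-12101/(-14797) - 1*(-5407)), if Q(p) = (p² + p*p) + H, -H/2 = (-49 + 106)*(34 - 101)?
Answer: 197182540566/14797 ≈ 1.3326e+7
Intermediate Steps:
H = 7638 (H = -2*(-49 + 106)*(34 - 101) = -114*(-67) = -2*(-3819) = 7638)
Q(p) = 7638 + 2*p² (Q(p) = (p² + p*p) + 7638 = (p² + p²) + 7638 = 2*p² + 7638 = 7638 + 2*p²)
Q((105 - 45)*(42 + 1)) + (-12101/(-14797) - 1*(-5407)) = (7638 + 2*((105 - 45)*(42 + 1))²) + (-12101/(-14797) - 1*(-5407)) = (7638 + 2*(60*43)²) + (-12101*(-1/14797) + 5407) = (7638 + 2*2580²) + (12101/14797 + 5407) = (7638 + 2*6656400) + 80019480/14797 = (7638 + 13312800) + 80019480/14797 = 13320438 + 80019480/14797 = 197182540566/14797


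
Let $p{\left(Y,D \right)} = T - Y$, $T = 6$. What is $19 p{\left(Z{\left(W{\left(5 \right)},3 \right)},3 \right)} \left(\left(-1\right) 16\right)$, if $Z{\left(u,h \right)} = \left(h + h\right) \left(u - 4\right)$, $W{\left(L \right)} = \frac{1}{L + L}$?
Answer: $- \frac{44688}{5} \approx -8937.6$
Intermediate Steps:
$W{\left(L \right)} = \frac{1}{2 L}$
$Z{\left(u,h \right)} = 2 h \left(-4 + u\right)$
$p{\left(Y,D \right)} = 6 - Y$
$19 p{\left(Z{\left(W{\left(5 \right)},3 \right)},3 \right)} \left(\left(-1\right) 16\right) = 19 \left(6 - 2 \cdot 3 \left(-4 + \frac{1}{2 \cdot 5}\right)\right) \left(\left(-1\right) 16\right) = 19 \left(6 - 2 \cdot 3 \left(-4 + \frac{1}{2} \cdot \frac{1}{5}\right)\right) \left(-16\right) = 19 \left(6 - 2 \cdot 3 \left(-4 + \frac{1}{10}\right)\right) \left(-16\right) = 19 \left(6 - 2 \cdot 3 \left(- \frac{39}{10}\right)\right) \left(-16\right) = 19 \left(6 - - \frac{117}{5}\right) \left(-16\right) = 19 \left(6 + \frac{117}{5}\right) \left(-16\right) = 19 \cdot \frac{147}{5} \left(-16\right) = \frac{2793}{5} \left(-16\right) = - \frac{44688}{5}$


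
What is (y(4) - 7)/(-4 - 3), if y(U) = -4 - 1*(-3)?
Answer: 8/7 ≈ 1.1429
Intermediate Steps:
y(U) = -1 (y(U) = -4 + 3 = -1)
(y(4) - 7)/(-4 - 3) = (-1 - 7)/(-4 - 3) = -8/(-7) = -8*(-⅐) = 8/7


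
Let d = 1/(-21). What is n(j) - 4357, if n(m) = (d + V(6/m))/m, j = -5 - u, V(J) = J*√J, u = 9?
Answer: -1280957/294 + 3*I*√21/686 ≈ -4357.0 + 0.02004*I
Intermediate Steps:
d = -1/21 ≈ -0.047619
V(J) = J^(3/2)
j = -14 (j = -5 - 1*9 = -5 - 9 = -14)
n(m) = (-1/21 + 6*√6*(1/m)^(3/2))/m (n(m) = (-1/21 + (6/m)^(3/2))/m = (-1/21 + 6*√6*(1/m)^(3/2))/m)
n(j) - 4357 = (1/21)*(-1 + 126*√6*(1/(-14))^(3/2))/(-14) - 4357 = (1/21)*(-1/14)*(-1 + 126*√6*(-1/14)^(3/2)) - 4357 = (1/21)*(-1/14)*(-1 + 126*√6*(-I*√14/196)) - 4357 = (1/21)*(-1/14)*(-1 - 9*I*√21/7) - 4357 = (1/294 + 3*I*√21/686) - 4357 = -1280957/294 + 3*I*√21/686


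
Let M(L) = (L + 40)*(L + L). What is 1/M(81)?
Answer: 1/19602 ≈ 5.1015e-5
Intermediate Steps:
M(L) = 2*L*(40 + L) (M(L) = (40 + L)*(2*L) = 2*L*(40 + L))
1/M(81) = 1/(2*81*(40 + 81)) = 1/(2*81*121) = 1/19602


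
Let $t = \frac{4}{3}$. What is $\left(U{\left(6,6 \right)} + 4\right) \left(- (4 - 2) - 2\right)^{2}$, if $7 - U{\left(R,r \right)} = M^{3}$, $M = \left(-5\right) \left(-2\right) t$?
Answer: $- \frac{1019248}{27} \approx -37750.0$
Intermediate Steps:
$t = \frac{4}{3}$ ($t = 4 \cdot \frac{1}{3} = \frac{4}{3} \approx 1.3333$)
$M = \frac{40}{3}$ ($M = \left(-5\right) \left(-2\right) \frac{4}{3} = 10 \cdot \frac{4}{3} = \frac{40}{3} \approx 13.333$)
$U{\left(R,r \right)} = - \frac{63811}{27}$ ($U{\left(R,r \right)} = 7 - \left(\frac{40}{3}\right)^{3} = 7 - \frac{64000}{27} = - \frac{63811}{27}$)
$\left(U{\left(6,6 \right)} + 4\right) \left(- (4 - 2) - 2\right)^{2} = \left(- \frac{63811}{27} + 4\right) \left(- (4 - 2) - 2\right)^{2} = - \frac{63703 \left(\left(-1\right) 2 - 2\right)^{2}}{27} = - \frac{63703 \left(-2 - 2\right)^{2}}{27} = - \frac{63703 \left(-4\right)^{2}}{27} = \left(- \frac{63703}{27}\right) 16 = - \frac{1019248}{27}$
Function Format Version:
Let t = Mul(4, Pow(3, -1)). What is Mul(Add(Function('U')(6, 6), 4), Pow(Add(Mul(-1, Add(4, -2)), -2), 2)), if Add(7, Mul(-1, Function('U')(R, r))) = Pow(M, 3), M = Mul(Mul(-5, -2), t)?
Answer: Rational(-1019248, 27) ≈ -37750.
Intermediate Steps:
t = Rational(4, 3) (t = Mul(4, Rational(1, 3)) = Rational(4, 3) ≈ 1.3333)
M = Rational(40, 3) (M = Mul(Mul(-5, -2), Rational(4, 3)) = Mul(10, Rational(4, 3)) = Rational(40, 3) ≈ 13.333)
Function('U')(R, r) = Rational(-63811, 27) (Function('U')(R, r) = Add(7, Mul(-1, Pow(Rational(40, 3), 3))) = Add(7, Mul(-1, Rational(64000, 27))) = Add(7, Rational(-64000, 27)) = Rational(-63811, 27))
Mul(Add(Function('U')(6, 6), 4), Pow(Add(Mul(-1, Add(4, -2)), -2), 2)) = Mul(Add(Rational(-63811, 27), 4), Pow(Add(Mul(-1, Add(4, -2)), -2), 2)) = Mul(Rational(-63703, 27), Pow(Add(Mul(-1, 2), -2), 2)) = Mul(Rational(-63703, 27), Pow(Add(-2, -2), 2)) = Mul(Rational(-63703, 27), Pow(-4, 2)) = Mul(Rational(-63703, 27), 16) = Rational(-1019248, 27)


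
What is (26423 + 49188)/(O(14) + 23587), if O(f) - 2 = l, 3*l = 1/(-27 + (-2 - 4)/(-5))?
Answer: 29261457/9128938 ≈ 3.2054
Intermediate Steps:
l = -5/387 (l = 1/(3*(-27 + (-2 - 4)/(-5))) = 1/(3*(-27 - ⅕*(-6))) = 1/(3*(-27 + 6/5)) = 1/(3*(-129/5)) = (⅓)*(-5/129) = -5/387 ≈ -0.012920)
O(f) = 769/387 (O(f) = 2 - 5/387 = 769/387)
(26423 + 49188)/(O(14) + 23587) = (26423 + 49188)/(769/387 + 23587) = 75611/(9128938/387) = 75611*(387/9128938) = 29261457/9128938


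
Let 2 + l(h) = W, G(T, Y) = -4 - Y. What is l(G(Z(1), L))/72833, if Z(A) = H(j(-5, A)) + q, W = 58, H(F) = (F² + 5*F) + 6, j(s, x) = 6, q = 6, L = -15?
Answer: 56/72833 ≈ 0.00076888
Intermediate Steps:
H(F) = 6 + F² + 5*F
Z(A) = 78 (Z(A) = (6 + 6² + 5*6) + 6 = (6 + 36 + 30) + 6 = 72 + 6 = 78)
l(h) = 56 (l(h) = -2 + 58 = 56)
l(G(Z(1), L))/72833 = 56/72833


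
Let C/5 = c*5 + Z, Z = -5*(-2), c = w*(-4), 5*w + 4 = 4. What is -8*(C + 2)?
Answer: -416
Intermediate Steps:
w = 0 (w = -4/5 + (1/5)*4 = -4/5 + 4/5 = 0)
c = 0 (c = 0*(-4) = 0)
Z = 10
C = 50 (C = 5*(0*5 + 10) = 5*(0 + 10) = 5*10 = 50)
-8*(C + 2) = -8*(50 + 2) = -8*52 = -416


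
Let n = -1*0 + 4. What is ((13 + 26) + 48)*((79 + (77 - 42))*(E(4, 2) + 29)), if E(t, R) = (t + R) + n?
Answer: 386802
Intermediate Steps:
n = 4 (n = 0 + 4 = 4)
E(t, R) = 4 + R + t (E(t, R) = (t + R) + 4 = (R + t) + 4 = 4 + R + t)
((13 + 26) + 48)*((79 + (77 - 42))*(E(4, 2) + 29)) = ((13 + 26) + 48)*((79 + (77 - 42))*((4 + 2 + 4) + 29)) = (39 + 48)*((79 + 35)*(10 + 29)) = 87*(114*39) = 87*4446 = 386802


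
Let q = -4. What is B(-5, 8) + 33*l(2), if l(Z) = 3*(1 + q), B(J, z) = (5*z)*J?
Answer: -497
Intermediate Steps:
B(J, z) = 5*J*z
l(Z) = -9 (l(Z) = 3*(1 - 4) = 3*(-3) = -9)
B(-5, 8) + 33*l(2) = 5*(-5)*8 + 33*(-9) = -200 - 297 = -497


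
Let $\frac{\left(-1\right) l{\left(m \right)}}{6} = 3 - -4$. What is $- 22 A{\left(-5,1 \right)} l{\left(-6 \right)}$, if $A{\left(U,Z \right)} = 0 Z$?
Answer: $0$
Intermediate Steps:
$A{\left(U,Z \right)} = 0$
$l{\left(m \right)} = -42$ ($l{\left(m \right)} = - 6 \left(3 - -4\right) = - 6 \left(3 + 4\right) = \left(-6\right) 7 = -42$)
$- 22 A{\left(-5,1 \right)} l{\left(-6 \right)} = \left(-22\right) 0 \left(-42\right) = 0 \left(-42\right) = 0$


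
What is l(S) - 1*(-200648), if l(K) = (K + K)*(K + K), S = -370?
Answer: 748248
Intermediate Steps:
l(K) = 4*K² (l(K) = (2*K)*(2*K) = 4*K²)
l(S) - 1*(-200648) = 4*(-370)² - 1*(-200648) = 4*136900 + 200648 = 547600 + 200648 = 748248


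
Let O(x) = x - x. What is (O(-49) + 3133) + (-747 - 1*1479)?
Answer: 907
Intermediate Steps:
O(x) = 0
(O(-49) + 3133) + (-747 - 1*1479) = (0 + 3133) + (-747 - 1*1479) = 3133 + (-747 - 1479) = 3133 - 2226 = 907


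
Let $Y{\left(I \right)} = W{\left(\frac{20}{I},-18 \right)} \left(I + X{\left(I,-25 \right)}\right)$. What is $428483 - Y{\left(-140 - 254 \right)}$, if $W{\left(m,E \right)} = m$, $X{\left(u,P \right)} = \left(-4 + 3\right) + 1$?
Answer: $428463$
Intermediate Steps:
$X{\left(u,P \right)} = 0$ ($X{\left(u,P \right)} = -1 + 1 = 0$)
$Y{\left(I \right)} = 20$ ($Y{\left(I \right)} = \frac{20}{I} \left(I + 0\right) = \frac{20}{I} I = 20$)
$428483 - Y{\left(-140 - 254 \right)} = 428483 - 20 = 428463$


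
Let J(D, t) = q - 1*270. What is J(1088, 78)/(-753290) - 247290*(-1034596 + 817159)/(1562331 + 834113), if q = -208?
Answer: 10126100307237983/451304325190 ≈ 22437.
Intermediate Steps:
J(D, t) = -478 (J(D, t) = -208 - 1*270 = -208 - 270 = -478)
J(1088, 78)/(-753290) - 247290*(-1034596 + 817159)/(1562331 + 834113) = -478/(-753290) - 247290*(-1034596 + 817159)/(1562331 + 834113) = -478*(-1/753290) - 247290/(2396444/(-217437)) = 239/376645 - 247290/(2396444*(-1/217437)) = 239/376645 - 247290/(-2396444/217437) = 239/376645 - 247290*(-217437/2396444) = 239/376645 + 26884997865/1198222 = 10126100307237983/451304325190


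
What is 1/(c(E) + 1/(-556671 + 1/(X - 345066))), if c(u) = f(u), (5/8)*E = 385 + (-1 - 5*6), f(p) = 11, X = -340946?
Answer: 381882986053/4200712160571 ≈ 0.090909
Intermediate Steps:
E = 2832/5 (E = 8*(385 + (-1 - 5*6))/5 = 8*(385 + (-1 - 30))/5 = 8*(385 - 31)/5 = (8/5)*354 = 2832/5 ≈ 566.40)
c(u) = 11
1/(c(E) + 1/(-556671 + 1/(X - 345066))) = 1/(11 + 1/(-556671 + 1/(-340946 - 345066))) = 1/(11 + 1/(-556671 + 1/(-686012))) = 1/(11 + 1/(-556671 - 1/686012)) = 1/(11 + 1/(-381882986053/686012)) = 1/(11 - 686012/381882986053) = 1/(4200712160571/381882986053) = 381882986053/4200712160571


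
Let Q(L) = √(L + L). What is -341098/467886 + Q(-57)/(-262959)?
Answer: -5881/8067 - I*√114/262959 ≈ -0.72902 - 4.0604e-5*I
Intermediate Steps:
Q(L) = √2*√L (Q(L) = √(2*L) = √2*√L)
-341098/467886 + Q(-57)/(-262959) = -341098/467886 + (√2*√(-57))/(-262959) = -341098*1/467886 + (√2*(I*√57))*(-1/262959) = -5881/8067 + (I*√114)*(-1/262959) = -5881/8067 - I*√114/262959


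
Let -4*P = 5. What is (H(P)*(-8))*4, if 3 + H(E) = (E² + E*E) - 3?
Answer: 92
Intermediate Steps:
P = -5/4 (P = -¼*5 = -5/4 ≈ -1.2500)
H(E) = -6 + 2*E² (H(E) = -3 + ((E² + E*E) - 3) = -3 + ((E² + E²) - 3) = -3 + (2*E² - 3) = -3 + (-3 + 2*E²) = -6 + 2*E²)
(H(P)*(-8))*4 = ((-6 + 2*(-5/4)²)*(-8))*4 = ((-6 + 2*(25/16))*(-8))*4 = ((-6 + 25/8)*(-8))*4 = -23/8*(-8)*4 = 23*4 = 92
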